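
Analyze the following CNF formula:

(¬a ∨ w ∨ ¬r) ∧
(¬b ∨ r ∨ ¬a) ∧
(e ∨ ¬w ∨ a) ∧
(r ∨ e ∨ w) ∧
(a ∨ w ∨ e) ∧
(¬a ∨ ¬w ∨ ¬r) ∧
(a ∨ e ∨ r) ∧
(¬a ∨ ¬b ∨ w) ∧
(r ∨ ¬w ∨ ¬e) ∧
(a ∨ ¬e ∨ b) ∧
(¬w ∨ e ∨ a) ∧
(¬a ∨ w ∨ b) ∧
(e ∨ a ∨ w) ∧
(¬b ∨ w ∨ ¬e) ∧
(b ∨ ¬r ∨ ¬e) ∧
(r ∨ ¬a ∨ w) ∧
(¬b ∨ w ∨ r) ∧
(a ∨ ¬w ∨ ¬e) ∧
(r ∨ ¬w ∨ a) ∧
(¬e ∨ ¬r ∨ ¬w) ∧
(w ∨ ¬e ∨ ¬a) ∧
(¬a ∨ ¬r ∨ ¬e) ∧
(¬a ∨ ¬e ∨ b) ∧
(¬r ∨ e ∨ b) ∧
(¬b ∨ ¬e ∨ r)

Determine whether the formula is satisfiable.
Yes

Yes, the formula is satisfiable.

One satisfying assignment is: b=False, a=True, r=False, e=False, w=True

Verification: With this assignment, all 25 clauses evaluate to true.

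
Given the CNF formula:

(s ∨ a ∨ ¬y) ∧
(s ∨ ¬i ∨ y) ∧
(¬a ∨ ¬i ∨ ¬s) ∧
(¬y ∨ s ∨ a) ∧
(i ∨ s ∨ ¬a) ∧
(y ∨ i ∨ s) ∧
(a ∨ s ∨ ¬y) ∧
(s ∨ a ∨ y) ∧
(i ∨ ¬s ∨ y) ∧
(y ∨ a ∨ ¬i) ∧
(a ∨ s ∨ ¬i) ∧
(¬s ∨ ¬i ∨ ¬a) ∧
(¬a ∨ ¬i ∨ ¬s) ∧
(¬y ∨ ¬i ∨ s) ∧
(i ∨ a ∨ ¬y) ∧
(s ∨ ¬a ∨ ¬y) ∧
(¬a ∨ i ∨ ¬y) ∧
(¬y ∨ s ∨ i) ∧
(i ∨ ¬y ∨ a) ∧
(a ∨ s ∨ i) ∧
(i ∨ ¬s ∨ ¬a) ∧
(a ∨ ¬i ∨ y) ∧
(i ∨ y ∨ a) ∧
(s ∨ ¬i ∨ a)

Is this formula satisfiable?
Yes

Yes, the formula is satisfiable.

One satisfying assignment is: a=False, i=True, y=True, s=True

Verification: With this assignment, all 24 clauses evaluate to true.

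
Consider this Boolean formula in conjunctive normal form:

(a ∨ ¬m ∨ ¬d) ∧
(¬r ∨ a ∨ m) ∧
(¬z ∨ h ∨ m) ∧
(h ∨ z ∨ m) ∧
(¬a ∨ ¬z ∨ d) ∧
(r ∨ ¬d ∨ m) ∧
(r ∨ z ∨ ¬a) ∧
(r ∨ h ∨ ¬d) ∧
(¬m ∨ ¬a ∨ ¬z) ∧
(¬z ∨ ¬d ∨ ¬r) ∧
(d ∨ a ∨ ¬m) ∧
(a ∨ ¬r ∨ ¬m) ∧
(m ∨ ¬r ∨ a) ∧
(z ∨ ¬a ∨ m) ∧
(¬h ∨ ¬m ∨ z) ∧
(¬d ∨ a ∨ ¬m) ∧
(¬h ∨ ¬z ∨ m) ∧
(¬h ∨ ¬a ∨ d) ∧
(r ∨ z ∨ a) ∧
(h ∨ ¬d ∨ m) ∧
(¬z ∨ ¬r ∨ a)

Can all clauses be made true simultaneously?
Yes

Yes, the formula is satisfiable.

One satisfying assignment is: h=False, d=False, z=False, r=True, m=True, a=True

Verification: With this assignment, all 21 clauses evaluate to true.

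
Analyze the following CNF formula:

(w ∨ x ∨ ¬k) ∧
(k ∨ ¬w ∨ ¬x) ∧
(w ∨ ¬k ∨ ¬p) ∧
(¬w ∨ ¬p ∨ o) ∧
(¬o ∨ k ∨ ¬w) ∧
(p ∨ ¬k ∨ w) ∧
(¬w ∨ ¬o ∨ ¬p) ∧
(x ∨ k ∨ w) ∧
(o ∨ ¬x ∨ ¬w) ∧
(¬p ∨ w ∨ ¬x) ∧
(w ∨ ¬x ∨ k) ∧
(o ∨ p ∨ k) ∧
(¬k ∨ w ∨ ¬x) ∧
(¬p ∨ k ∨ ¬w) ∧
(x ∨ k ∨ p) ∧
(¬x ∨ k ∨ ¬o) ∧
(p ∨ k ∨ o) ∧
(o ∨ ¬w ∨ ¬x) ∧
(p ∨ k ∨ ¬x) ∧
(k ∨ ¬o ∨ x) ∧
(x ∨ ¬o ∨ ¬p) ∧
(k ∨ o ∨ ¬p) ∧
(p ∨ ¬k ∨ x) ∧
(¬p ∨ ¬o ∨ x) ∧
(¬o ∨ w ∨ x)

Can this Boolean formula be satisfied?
Yes

Yes, the formula is satisfiable.

One satisfying assignment is: o=True, k=True, w=True, x=True, p=False

Verification: With this assignment, all 25 clauses evaluate to true.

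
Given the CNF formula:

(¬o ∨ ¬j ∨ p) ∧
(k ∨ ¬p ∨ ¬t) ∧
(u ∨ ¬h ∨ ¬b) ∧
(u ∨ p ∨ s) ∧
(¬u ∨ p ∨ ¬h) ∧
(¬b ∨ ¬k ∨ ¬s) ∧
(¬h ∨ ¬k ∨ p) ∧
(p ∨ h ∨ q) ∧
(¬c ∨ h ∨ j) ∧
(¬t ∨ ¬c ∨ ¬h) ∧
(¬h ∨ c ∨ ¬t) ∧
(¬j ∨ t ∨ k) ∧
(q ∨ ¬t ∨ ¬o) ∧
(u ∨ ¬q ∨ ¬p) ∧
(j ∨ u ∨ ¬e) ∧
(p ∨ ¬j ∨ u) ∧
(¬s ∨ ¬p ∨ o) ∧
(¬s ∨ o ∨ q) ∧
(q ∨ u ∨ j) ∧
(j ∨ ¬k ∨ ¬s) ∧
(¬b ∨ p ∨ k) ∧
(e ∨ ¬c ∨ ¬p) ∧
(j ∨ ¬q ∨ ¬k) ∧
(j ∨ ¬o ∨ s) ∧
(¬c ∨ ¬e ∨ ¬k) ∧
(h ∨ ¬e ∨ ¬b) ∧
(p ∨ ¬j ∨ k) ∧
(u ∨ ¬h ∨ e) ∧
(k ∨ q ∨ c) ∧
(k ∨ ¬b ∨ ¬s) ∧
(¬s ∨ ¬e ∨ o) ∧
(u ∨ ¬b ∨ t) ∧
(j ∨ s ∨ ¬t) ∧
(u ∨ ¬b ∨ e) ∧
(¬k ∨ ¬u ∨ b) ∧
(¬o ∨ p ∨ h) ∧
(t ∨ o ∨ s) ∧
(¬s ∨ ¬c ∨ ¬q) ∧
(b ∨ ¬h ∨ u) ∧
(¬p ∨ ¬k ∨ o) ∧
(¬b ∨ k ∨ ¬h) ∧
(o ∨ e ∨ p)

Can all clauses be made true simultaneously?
Yes

Yes, the formula is satisfiable.

One satisfying assignment is: o=True, h=False, t=False, p=True, c=False, u=False, s=False, j=True, b=False, k=True, q=False, e=False

Verification: With this assignment, all 42 clauses evaluate to true.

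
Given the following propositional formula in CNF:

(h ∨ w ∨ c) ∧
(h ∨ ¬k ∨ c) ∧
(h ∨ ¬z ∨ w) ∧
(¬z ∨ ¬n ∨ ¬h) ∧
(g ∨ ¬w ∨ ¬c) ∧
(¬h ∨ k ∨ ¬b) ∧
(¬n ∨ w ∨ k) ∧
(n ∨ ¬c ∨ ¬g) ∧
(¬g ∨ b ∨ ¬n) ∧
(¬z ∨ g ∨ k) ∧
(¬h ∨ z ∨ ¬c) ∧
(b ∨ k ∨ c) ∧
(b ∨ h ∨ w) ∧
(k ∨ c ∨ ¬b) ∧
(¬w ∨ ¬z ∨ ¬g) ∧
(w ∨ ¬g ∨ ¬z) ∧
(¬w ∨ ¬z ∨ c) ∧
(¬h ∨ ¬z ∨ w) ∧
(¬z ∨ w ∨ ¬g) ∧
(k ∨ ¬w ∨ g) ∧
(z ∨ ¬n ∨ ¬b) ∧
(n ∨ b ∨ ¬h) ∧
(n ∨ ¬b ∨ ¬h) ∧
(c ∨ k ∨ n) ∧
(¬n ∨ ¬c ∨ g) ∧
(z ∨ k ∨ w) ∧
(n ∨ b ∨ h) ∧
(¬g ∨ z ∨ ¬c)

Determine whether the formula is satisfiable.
Yes

Yes, the formula is satisfiable.

One satisfying assignment is: k=True, b=True, h=False, g=False, z=False, c=True, n=False, w=False

Verification: With this assignment, all 28 clauses evaluate to true.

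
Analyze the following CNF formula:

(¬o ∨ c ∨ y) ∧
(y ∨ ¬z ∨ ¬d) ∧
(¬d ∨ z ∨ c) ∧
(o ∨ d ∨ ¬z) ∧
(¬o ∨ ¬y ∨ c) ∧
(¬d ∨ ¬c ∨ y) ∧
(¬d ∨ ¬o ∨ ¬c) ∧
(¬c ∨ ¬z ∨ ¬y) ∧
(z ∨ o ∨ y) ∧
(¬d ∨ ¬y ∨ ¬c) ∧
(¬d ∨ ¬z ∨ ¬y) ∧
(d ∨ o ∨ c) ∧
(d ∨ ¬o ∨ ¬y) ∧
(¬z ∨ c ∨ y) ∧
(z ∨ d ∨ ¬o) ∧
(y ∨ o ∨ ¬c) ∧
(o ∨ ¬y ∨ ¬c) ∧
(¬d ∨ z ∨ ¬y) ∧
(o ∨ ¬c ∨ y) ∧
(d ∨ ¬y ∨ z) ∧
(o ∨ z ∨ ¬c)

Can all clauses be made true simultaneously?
Yes

Yes, the formula is satisfiable.

One satisfying assignment is: y=False, d=False, c=True, o=True, z=True

Verification: With this assignment, all 21 clauses evaluate to true.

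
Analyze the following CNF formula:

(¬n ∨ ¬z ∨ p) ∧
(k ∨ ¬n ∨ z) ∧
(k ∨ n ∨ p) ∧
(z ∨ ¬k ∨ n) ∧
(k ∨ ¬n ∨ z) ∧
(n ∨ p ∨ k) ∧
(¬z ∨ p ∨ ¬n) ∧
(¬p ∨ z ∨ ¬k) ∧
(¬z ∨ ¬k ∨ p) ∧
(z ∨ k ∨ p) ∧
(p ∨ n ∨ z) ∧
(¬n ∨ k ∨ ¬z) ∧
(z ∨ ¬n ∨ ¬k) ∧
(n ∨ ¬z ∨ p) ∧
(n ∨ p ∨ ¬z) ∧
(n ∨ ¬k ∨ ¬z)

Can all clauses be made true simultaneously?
Yes

Yes, the formula is satisfiable.

One satisfying assignment is: k=False, n=False, z=False, p=True

Verification: With this assignment, all 16 clauses evaluate to true.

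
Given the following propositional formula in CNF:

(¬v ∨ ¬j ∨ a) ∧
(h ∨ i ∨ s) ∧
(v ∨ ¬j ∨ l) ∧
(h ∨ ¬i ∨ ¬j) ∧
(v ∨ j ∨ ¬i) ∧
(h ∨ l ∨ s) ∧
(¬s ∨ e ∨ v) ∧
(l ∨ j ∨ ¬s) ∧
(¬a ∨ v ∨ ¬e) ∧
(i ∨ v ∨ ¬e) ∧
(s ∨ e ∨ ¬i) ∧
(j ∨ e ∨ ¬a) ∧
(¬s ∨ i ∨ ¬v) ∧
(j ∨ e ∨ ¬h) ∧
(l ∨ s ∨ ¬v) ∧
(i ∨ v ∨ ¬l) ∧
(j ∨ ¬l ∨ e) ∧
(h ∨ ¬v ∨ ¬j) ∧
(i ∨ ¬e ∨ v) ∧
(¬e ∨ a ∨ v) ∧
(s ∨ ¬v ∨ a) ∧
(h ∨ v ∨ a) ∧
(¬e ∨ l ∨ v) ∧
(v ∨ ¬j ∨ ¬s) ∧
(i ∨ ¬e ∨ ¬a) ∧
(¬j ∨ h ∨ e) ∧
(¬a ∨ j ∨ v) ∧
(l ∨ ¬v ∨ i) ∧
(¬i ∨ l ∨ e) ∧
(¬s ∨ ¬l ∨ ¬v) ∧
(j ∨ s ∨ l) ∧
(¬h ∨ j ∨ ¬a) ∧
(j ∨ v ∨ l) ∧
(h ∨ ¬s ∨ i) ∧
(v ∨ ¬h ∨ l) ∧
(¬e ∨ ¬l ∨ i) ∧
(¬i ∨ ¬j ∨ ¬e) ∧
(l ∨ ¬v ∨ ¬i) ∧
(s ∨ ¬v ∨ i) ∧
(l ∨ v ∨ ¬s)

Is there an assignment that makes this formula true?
Yes

Yes, the formula is satisfiable.

One satisfying assignment is: h=False, e=True, l=True, s=False, a=True, j=False, v=True, i=True

Verification: With this assignment, all 40 clauses evaluate to true.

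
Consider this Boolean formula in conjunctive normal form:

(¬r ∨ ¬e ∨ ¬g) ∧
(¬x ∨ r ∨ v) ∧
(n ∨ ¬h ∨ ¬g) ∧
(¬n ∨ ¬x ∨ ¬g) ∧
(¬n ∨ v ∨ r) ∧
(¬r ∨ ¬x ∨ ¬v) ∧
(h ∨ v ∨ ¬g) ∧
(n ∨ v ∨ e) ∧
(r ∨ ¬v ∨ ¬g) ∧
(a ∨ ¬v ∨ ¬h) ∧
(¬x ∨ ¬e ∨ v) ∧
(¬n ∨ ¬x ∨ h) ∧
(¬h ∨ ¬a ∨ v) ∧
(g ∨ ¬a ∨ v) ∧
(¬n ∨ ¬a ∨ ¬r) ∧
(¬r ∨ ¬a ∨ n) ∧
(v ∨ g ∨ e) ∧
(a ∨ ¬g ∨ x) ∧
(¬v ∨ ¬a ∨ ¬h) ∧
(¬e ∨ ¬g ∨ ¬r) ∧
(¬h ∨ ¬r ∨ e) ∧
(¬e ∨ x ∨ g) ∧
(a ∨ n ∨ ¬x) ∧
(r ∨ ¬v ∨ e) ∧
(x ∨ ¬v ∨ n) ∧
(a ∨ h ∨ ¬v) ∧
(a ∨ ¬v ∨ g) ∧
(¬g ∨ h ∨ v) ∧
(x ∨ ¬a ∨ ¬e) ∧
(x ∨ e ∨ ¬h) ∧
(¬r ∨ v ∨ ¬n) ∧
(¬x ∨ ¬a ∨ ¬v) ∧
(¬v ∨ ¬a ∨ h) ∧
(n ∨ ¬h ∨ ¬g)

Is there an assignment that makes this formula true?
No

No, the formula is not satisfiable.

No assignment of truth values to the variables can make all 34 clauses true simultaneously.

The formula is UNSAT (unsatisfiable).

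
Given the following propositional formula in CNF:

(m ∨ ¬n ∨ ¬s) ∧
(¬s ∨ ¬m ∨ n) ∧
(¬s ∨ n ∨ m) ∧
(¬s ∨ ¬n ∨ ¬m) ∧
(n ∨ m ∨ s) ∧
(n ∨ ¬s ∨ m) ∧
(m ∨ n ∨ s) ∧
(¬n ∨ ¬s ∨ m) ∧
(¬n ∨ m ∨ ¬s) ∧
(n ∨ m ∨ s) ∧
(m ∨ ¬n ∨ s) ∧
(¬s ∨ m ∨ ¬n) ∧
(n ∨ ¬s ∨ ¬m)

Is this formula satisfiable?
Yes

Yes, the formula is satisfiable.

One satisfying assignment is: n=False, m=True, s=False

Verification: With this assignment, all 13 clauses evaluate to true.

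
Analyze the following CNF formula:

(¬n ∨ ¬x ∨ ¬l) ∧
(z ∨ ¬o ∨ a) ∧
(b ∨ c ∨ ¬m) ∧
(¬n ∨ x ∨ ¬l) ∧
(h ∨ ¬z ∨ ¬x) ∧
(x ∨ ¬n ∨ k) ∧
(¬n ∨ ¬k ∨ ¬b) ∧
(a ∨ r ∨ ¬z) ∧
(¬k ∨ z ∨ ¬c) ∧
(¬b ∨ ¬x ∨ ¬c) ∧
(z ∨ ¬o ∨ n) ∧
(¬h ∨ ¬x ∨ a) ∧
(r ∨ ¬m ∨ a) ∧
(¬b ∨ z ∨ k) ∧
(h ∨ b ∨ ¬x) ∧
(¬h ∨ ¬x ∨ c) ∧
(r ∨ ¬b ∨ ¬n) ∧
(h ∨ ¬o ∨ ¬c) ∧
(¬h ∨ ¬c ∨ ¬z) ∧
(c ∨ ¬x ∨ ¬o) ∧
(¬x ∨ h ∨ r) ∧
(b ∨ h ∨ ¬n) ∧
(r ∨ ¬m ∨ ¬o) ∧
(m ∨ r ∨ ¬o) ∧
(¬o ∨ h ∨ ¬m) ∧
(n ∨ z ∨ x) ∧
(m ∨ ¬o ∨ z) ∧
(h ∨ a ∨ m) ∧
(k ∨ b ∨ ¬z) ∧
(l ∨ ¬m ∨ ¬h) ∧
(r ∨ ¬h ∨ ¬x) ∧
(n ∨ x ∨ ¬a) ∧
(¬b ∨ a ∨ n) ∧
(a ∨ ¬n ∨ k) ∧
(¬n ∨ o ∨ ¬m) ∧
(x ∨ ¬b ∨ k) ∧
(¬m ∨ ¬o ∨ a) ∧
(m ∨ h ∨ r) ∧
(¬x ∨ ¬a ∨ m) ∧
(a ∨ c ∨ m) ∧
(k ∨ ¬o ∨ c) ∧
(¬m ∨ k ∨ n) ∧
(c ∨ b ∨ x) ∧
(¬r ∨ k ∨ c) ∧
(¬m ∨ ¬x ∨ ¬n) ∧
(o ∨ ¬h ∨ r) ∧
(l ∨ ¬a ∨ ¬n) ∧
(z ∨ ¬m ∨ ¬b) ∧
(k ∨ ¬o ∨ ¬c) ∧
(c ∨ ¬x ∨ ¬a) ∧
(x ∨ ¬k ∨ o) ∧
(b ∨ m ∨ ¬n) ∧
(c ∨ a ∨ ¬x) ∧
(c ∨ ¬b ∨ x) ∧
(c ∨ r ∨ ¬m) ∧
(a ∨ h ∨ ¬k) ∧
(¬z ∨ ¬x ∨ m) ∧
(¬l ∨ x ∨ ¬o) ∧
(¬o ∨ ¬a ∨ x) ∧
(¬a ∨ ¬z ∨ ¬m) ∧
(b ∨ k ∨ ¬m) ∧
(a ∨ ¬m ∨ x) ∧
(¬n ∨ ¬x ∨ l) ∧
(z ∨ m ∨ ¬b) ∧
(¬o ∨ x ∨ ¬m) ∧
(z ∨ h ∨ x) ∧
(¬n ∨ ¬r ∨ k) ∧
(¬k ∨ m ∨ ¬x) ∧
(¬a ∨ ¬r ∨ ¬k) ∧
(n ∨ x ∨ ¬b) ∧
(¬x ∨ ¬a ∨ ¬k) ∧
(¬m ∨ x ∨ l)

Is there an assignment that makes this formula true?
No

No, the formula is not satisfiable.

No assignment of truth values to the variables can make all 72 clauses true simultaneously.

The formula is UNSAT (unsatisfiable).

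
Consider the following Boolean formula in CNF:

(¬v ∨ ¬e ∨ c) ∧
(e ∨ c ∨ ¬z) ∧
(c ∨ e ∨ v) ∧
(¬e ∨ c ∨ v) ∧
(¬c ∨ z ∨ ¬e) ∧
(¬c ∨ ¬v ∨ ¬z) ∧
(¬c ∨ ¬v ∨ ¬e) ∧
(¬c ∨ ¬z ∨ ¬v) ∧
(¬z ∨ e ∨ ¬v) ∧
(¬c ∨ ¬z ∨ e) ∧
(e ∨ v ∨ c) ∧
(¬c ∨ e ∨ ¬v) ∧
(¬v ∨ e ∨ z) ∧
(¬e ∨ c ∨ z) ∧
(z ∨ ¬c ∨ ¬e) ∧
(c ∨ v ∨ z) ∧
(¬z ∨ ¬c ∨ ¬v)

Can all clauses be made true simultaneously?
Yes

Yes, the formula is satisfiable.

One satisfying assignment is: c=True, e=False, v=False, z=False

Verification: With this assignment, all 17 clauses evaluate to true.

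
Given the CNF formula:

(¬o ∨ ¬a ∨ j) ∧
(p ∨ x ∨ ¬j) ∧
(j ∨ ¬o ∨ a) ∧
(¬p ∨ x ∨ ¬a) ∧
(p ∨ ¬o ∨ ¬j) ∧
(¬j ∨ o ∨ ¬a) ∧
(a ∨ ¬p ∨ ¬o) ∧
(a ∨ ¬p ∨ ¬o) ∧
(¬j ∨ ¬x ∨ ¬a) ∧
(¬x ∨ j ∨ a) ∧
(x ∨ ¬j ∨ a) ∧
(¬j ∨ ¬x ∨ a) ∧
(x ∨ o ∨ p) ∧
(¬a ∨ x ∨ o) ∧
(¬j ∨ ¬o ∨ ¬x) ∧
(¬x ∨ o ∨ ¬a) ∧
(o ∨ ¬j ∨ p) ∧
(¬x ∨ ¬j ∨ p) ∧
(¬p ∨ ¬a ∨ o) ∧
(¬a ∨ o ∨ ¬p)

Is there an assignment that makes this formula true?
Yes

Yes, the formula is satisfiable.

One satisfying assignment is: j=False, a=False, o=False, p=True, x=False

Verification: With this assignment, all 20 clauses evaluate to true.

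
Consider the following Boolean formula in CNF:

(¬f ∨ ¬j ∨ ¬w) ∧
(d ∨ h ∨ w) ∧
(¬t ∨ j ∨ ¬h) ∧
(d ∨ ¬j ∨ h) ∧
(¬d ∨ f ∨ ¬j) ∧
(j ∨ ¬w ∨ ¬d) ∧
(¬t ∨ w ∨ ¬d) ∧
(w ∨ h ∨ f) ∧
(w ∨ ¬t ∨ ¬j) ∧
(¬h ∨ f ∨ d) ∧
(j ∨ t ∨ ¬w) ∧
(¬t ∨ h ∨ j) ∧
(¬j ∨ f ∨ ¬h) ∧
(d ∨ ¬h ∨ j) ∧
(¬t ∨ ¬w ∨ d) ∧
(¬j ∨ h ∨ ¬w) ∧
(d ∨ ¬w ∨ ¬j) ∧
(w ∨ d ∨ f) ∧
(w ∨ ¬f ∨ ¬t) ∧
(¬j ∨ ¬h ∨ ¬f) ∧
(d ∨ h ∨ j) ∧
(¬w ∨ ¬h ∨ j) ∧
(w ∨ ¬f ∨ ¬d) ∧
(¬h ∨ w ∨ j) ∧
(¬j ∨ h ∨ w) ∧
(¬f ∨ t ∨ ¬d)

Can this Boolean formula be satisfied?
No

No, the formula is not satisfiable.

No assignment of truth values to the variables can make all 26 clauses true simultaneously.

The formula is UNSAT (unsatisfiable).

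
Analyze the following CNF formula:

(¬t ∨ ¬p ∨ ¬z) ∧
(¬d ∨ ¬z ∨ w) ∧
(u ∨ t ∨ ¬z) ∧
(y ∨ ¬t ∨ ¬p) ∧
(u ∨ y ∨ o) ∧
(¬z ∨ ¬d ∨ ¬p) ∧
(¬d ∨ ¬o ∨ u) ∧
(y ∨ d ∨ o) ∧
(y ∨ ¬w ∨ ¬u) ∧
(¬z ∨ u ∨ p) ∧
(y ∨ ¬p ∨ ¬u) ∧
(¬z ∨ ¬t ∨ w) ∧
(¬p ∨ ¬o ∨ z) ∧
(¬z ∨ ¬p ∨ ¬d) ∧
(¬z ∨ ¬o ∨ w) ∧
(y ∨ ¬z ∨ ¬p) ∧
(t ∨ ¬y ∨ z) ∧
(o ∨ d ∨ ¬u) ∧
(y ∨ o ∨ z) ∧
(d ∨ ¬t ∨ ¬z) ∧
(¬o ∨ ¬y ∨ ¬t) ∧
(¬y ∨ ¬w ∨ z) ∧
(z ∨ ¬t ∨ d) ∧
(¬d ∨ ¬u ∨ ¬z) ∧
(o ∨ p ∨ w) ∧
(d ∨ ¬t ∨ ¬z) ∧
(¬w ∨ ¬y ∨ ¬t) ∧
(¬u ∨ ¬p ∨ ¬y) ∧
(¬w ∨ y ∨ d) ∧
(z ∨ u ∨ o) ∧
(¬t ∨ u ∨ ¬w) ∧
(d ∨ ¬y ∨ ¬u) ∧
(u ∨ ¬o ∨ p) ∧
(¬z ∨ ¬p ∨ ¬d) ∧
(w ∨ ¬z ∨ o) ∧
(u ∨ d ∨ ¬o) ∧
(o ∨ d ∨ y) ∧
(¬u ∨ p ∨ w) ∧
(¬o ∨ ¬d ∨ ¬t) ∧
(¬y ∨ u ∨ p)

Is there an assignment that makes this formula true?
No

No, the formula is not satisfiable.

No assignment of truth values to the variables can make all 40 clauses true simultaneously.

The formula is UNSAT (unsatisfiable).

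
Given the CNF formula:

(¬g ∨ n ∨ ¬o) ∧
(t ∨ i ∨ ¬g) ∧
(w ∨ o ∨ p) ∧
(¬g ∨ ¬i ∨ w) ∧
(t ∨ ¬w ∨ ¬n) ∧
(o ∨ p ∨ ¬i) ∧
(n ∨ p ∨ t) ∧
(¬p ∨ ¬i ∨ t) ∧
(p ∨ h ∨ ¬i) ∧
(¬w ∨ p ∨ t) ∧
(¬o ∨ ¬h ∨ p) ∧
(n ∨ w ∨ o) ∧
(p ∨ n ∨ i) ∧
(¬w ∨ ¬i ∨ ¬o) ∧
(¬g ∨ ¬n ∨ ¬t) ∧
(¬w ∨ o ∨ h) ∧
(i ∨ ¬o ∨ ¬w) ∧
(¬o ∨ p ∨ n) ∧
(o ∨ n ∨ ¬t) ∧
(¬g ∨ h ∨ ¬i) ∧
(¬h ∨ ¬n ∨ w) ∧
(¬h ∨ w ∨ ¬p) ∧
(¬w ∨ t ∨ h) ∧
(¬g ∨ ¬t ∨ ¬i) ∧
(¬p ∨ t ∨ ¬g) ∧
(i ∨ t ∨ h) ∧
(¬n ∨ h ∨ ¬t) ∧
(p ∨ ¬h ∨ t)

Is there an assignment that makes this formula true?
Yes

Yes, the formula is satisfiable.

One satisfying assignment is: o=False, w=True, p=False, h=True, n=True, i=False, g=False, t=True

Verification: With this assignment, all 28 clauses evaluate to true.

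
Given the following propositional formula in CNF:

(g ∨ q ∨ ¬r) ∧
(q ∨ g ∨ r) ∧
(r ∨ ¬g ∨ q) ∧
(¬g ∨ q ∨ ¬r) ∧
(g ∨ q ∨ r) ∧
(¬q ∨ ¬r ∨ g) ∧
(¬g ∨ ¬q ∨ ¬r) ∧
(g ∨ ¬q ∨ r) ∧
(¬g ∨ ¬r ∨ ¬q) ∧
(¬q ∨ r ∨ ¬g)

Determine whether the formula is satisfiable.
No

No, the formula is not satisfiable.

No assignment of truth values to the variables can make all 10 clauses true simultaneously.

The formula is UNSAT (unsatisfiable).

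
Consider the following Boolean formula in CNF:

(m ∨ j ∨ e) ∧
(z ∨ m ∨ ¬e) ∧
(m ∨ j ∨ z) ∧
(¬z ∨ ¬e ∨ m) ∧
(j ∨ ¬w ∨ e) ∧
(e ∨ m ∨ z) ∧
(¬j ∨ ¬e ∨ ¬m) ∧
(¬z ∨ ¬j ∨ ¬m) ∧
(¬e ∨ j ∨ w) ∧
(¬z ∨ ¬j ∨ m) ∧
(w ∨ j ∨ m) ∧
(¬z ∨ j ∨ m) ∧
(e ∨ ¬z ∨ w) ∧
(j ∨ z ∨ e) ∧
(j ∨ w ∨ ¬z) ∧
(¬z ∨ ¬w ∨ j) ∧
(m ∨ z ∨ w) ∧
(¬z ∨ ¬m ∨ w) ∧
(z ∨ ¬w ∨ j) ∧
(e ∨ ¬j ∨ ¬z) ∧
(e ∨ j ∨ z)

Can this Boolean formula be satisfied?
Yes

Yes, the formula is satisfiable.

One satisfying assignment is: e=False, z=False, m=True, w=True, j=True

Verification: With this assignment, all 21 clauses evaluate to true.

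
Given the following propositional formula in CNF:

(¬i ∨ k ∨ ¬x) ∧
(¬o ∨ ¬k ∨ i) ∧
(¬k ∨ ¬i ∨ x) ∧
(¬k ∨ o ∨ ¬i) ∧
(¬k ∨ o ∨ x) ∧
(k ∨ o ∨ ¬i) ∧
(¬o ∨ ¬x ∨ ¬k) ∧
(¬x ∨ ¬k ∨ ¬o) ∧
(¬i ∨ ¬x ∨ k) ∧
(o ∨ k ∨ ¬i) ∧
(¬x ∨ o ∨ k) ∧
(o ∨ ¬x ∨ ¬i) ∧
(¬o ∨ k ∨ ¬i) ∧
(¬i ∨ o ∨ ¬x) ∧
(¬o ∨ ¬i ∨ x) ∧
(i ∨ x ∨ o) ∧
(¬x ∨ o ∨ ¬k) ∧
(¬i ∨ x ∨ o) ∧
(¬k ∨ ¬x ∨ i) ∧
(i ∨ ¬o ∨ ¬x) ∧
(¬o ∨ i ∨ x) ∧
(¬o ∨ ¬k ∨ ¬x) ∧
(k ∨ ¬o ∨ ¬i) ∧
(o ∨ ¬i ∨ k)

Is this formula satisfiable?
No

No, the formula is not satisfiable.

No assignment of truth values to the variables can make all 24 clauses true simultaneously.

The formula is UNSAT (unsatisfiable).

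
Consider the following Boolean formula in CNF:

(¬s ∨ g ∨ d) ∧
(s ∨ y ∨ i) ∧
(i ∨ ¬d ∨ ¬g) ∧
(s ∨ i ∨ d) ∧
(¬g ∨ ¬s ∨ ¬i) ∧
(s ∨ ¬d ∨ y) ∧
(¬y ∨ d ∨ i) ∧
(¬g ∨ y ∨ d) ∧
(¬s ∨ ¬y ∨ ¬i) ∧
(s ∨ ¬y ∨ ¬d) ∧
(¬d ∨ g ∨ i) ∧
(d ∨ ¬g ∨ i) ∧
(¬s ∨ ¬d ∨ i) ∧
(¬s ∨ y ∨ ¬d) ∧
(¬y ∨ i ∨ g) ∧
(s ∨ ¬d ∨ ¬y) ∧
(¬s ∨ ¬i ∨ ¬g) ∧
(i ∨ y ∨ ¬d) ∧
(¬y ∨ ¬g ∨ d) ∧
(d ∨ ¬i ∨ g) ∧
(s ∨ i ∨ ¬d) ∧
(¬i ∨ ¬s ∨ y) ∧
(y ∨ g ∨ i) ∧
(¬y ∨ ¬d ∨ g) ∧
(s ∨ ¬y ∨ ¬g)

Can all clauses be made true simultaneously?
No

No, the formula is not satisfiable.

No assignment of truth values to the variables can make all 25 clauses true simultaneously.

The formula is UNSAT (unsatisfiable).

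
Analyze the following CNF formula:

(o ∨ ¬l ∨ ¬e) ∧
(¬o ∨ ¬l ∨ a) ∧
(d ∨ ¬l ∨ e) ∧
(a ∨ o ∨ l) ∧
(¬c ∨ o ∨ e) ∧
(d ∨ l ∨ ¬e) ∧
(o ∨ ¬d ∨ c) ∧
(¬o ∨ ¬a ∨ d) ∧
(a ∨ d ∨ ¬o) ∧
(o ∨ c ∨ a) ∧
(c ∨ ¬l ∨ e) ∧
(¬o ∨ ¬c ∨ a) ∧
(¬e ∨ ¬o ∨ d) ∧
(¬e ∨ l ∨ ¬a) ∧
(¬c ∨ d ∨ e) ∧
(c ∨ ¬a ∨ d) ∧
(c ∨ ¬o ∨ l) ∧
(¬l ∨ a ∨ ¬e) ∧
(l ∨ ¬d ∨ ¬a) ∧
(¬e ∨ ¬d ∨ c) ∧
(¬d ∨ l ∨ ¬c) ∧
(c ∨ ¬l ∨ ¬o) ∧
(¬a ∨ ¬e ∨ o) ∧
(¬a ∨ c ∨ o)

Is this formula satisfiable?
Yes

Yes, the formula is satisfiable.

One satisfying assignment is: d=True, a=True, e=True, o=True, l=True, c=True

Verification: With this assignment, all 24 clauses evaluate to true.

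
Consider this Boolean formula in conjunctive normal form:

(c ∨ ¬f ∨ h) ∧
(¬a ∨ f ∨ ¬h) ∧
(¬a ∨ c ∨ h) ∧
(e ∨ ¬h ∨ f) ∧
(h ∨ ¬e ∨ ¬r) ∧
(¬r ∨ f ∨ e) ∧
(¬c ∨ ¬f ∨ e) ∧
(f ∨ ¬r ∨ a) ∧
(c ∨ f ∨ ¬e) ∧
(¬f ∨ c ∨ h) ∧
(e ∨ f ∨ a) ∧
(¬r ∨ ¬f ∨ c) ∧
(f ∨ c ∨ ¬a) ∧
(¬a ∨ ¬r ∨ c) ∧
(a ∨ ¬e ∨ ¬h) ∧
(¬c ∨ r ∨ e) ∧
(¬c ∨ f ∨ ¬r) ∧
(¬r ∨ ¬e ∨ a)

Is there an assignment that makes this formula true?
Yes

Yes, the formula is satisfiable.

One satisfying assignment is: c=False, h=True, r=False, e=False, f=True, a=False

Verification: With this assignment, all 18 clauses evaluate to true.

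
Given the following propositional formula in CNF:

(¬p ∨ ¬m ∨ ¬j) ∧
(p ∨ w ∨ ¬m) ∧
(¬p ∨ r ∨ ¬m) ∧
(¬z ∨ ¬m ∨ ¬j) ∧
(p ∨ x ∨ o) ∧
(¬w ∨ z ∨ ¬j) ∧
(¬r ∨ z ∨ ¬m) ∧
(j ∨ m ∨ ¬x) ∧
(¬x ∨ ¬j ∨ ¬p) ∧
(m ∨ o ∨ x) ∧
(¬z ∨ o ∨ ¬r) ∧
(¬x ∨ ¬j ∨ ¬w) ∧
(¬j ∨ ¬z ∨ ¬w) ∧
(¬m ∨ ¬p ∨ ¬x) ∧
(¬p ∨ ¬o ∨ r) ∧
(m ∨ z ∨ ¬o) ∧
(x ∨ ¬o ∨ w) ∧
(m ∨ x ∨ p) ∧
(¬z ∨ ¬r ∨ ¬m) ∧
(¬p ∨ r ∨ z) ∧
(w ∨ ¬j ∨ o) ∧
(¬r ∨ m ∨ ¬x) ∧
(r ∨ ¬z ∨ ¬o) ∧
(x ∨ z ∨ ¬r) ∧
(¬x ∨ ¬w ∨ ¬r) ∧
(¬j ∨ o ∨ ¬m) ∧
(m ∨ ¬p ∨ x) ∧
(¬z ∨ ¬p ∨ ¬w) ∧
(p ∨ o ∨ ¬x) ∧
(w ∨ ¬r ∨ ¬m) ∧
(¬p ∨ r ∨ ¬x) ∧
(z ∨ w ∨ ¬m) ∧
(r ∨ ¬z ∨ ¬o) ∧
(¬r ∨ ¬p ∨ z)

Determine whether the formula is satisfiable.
Yes

Yes, the formula is satisfiable.

One satisfying assignment is: r=False, o=True, x=True, z=False, j=False, m=True, p=False, w=True

Verification: With this assignment, all 34 clauses evaluate to true.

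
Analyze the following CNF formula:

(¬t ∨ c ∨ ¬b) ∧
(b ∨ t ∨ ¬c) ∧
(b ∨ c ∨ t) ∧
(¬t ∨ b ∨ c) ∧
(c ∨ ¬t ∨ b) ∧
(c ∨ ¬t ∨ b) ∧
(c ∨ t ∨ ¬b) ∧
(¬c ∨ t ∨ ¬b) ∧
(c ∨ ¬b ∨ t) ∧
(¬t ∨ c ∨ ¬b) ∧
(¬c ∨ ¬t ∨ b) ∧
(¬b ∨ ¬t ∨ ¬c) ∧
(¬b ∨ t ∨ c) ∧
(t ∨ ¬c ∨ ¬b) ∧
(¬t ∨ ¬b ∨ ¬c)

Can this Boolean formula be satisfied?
No

No, the formula is not satisfiable.

No assignment of truth values to the variables can make all 15 clauses true simultaneously.

The formula is UNSAT (unsatisfiable).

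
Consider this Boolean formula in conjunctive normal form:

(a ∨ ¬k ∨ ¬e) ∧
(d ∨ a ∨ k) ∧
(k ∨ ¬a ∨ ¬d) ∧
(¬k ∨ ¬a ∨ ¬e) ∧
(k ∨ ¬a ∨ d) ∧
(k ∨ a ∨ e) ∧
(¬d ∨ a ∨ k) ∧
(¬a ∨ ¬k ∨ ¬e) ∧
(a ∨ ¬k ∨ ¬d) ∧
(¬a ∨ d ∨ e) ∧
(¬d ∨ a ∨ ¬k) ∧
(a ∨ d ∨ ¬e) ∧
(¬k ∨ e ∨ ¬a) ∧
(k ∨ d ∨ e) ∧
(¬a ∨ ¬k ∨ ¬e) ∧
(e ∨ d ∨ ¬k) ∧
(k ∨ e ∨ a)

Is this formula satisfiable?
No

No, the formula is not satisfiable.

No assignment of truth values to the variables can make all 17 clauses true simultaneously.

The formula is UNSAT (unsatisfiable).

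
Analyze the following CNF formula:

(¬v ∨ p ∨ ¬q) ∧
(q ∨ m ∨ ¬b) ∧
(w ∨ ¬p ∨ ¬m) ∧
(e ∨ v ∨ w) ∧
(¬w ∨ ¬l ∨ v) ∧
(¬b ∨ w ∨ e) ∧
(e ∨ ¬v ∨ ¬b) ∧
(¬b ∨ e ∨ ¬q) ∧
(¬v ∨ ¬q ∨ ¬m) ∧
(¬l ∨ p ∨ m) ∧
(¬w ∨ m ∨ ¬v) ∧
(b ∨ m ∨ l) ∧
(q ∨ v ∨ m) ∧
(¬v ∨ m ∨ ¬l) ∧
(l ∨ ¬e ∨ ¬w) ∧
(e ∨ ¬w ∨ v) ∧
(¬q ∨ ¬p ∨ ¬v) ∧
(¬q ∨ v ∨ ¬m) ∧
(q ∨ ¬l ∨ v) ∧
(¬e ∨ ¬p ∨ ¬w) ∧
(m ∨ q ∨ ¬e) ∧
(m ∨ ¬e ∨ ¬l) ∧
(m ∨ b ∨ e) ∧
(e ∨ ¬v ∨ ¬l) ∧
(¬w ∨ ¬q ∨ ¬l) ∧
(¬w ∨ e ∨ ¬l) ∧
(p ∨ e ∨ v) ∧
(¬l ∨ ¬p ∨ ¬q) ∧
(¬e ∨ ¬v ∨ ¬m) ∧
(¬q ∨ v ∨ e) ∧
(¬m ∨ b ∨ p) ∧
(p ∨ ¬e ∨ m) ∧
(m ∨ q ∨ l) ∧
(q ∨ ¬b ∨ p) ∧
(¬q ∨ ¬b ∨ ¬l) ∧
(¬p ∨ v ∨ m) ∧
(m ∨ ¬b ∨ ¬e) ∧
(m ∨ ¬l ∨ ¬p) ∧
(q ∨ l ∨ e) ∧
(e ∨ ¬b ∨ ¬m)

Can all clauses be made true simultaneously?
No

No, the formula is not satisfiable.

No assignment of truth values to the variables can make all 40 clauses true simultaneously.

The formula is UNSAT (unsatisfiable).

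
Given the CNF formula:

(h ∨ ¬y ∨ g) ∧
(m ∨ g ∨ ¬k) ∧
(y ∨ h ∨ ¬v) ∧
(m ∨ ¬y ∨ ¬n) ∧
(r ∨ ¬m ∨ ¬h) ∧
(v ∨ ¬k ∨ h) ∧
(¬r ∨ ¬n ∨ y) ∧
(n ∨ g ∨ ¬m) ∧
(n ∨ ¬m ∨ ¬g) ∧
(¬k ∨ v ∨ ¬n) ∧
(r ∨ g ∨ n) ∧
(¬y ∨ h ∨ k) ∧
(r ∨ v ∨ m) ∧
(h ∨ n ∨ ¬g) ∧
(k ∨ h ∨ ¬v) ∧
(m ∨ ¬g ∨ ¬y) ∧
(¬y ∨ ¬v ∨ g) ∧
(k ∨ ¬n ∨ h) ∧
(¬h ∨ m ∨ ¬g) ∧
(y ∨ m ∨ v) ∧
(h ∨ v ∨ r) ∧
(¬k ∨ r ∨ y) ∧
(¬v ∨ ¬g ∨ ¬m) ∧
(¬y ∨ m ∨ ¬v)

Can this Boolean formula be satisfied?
Yes

Yes, the formula is satisfiable.

One satisfying assignment is: y=True, n=True, h=True, g=False, k=False, v=False, r=True, m=True

Verification: With this assignment, all 24 clauses evaluate to true.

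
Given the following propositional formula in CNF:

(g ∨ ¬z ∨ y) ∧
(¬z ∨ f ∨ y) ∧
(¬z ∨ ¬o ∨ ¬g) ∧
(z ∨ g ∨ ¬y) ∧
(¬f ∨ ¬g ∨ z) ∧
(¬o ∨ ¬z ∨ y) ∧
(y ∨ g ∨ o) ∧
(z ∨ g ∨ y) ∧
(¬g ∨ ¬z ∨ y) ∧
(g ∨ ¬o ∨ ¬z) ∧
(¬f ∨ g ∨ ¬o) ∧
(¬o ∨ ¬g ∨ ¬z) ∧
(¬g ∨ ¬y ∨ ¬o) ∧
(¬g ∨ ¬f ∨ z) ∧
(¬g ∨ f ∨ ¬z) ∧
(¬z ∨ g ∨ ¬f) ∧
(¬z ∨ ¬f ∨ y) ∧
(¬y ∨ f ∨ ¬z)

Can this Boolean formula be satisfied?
Yes

Yes, the formula is satisfiable.

One satisfying assignment is: z=False, y=False, f=False, o=True, g=True

Verification: With this assignment, all 18 clauses evaluate to true.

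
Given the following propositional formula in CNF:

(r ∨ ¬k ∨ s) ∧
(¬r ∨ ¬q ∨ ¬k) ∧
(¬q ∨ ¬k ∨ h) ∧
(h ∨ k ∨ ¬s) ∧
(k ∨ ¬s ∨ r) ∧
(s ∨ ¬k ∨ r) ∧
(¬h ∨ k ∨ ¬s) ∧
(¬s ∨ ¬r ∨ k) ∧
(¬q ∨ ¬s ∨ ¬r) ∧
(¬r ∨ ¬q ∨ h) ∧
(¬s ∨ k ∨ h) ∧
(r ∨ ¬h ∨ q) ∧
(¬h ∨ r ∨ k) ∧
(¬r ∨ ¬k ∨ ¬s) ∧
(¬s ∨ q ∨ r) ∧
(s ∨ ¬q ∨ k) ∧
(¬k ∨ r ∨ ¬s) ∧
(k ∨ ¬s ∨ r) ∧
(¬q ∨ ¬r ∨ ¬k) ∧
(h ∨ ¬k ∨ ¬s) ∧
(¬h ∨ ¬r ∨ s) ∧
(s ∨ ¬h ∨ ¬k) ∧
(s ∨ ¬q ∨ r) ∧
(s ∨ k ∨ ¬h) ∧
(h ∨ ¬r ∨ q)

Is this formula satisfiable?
Yes

Yes, the formula is satisfiable.

One satisfying assignment is: q=False, s=False, k=False, h=False, r=False

Verification: With this assignment, all 25 clauses evaluate to true.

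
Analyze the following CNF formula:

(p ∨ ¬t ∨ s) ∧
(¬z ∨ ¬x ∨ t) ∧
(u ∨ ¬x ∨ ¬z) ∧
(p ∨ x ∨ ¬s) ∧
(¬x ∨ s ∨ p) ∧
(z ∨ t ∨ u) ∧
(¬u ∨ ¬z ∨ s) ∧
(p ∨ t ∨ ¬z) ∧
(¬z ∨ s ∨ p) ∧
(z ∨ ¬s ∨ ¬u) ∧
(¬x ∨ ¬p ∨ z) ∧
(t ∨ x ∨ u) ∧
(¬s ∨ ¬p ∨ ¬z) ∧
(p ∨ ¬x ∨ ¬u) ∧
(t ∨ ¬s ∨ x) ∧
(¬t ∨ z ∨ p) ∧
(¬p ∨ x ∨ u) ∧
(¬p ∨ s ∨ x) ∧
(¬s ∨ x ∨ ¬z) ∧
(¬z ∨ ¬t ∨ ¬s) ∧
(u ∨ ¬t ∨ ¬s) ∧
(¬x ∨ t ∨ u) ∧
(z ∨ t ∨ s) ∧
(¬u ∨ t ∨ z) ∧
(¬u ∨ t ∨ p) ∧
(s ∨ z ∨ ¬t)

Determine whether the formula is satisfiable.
No

No, the formula is not satisfiable.

No assignment of truth values to the variables can make all 26 clauses true simultaneously.

The formula is UNSAT (unsatisfiable).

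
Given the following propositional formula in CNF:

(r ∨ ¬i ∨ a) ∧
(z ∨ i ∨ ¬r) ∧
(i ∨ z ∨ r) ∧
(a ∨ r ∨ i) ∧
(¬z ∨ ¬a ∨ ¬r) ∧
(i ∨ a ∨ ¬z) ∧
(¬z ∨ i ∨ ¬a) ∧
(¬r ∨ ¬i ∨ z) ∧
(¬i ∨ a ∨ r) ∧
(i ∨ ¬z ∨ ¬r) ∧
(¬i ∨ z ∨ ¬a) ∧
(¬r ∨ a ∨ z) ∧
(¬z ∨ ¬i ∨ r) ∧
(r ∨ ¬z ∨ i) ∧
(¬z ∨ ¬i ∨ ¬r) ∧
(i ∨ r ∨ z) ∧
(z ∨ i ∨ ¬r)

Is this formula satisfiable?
No

No, the formula is not satisfiable.

No assignment of truth values to the variables can make all 17 clauses true simultaneously.

The formula is UNSAT (unsatisfiable).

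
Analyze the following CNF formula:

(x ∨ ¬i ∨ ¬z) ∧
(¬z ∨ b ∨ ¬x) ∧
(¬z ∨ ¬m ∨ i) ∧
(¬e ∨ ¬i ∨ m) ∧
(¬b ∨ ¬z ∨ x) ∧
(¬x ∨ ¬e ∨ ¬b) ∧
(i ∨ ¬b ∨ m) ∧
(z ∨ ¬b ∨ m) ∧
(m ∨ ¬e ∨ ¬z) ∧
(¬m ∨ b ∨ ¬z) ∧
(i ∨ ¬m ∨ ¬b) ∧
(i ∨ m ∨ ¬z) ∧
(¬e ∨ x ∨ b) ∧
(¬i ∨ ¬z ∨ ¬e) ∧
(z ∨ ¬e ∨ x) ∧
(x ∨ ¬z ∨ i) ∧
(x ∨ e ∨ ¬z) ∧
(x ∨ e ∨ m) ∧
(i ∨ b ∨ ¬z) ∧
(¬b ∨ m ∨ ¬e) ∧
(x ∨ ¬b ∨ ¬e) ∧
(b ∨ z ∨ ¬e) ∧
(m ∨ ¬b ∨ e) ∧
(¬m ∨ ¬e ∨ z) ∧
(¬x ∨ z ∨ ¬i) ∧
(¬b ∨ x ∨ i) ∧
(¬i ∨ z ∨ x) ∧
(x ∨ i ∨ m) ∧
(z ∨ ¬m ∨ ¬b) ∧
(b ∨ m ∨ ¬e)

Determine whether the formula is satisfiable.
Yes

Yes, the formula is satisfiable.

One satisfying assignment is: m=False, x=True, z=False, b=False, e=False, i=False

Verification: With this assignment, all 30 clauses evaluate to true.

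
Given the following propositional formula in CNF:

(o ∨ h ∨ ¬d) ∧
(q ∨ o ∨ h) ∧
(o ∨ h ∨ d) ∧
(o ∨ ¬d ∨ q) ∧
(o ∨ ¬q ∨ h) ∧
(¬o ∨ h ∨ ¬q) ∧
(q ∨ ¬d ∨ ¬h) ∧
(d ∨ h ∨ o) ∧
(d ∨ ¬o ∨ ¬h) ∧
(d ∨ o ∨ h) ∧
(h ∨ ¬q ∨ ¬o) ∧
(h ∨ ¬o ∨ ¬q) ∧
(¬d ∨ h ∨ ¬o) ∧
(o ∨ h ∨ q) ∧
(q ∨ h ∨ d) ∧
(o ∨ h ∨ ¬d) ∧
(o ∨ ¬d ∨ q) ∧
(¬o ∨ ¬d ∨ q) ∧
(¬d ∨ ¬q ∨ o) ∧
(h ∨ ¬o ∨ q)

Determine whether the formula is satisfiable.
Yes

Yes, the formula is satisfiable.

One satisfying assignment is: o=False, d=False, q=False, h=True

Verification: With this assignment, all 20 clauses evaluate to true.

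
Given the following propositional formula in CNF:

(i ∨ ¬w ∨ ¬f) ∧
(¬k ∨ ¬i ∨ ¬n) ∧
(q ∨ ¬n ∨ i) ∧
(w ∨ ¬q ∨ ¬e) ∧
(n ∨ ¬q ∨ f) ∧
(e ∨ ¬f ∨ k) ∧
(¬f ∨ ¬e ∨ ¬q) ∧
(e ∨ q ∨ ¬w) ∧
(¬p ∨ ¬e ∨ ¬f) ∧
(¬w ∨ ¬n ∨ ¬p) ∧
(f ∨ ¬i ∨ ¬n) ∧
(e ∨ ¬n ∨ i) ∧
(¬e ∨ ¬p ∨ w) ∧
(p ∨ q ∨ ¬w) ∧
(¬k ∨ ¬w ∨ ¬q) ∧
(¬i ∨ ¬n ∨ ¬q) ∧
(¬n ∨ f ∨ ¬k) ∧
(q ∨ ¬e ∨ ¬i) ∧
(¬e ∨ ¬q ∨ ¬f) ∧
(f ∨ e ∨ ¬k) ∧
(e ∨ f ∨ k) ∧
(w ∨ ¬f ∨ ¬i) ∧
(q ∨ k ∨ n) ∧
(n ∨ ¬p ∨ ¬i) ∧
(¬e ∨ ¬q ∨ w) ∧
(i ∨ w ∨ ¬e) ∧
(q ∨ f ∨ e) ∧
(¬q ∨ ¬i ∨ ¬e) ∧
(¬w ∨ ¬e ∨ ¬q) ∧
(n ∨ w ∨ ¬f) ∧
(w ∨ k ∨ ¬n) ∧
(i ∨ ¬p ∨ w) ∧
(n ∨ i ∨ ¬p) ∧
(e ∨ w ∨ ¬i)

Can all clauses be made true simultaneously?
No

No, the formula is not satisfiable.

No assignment of truth values to the variables can make all 34 clauses true simultaneously.

The formula is UNSAT (unsatisfiable).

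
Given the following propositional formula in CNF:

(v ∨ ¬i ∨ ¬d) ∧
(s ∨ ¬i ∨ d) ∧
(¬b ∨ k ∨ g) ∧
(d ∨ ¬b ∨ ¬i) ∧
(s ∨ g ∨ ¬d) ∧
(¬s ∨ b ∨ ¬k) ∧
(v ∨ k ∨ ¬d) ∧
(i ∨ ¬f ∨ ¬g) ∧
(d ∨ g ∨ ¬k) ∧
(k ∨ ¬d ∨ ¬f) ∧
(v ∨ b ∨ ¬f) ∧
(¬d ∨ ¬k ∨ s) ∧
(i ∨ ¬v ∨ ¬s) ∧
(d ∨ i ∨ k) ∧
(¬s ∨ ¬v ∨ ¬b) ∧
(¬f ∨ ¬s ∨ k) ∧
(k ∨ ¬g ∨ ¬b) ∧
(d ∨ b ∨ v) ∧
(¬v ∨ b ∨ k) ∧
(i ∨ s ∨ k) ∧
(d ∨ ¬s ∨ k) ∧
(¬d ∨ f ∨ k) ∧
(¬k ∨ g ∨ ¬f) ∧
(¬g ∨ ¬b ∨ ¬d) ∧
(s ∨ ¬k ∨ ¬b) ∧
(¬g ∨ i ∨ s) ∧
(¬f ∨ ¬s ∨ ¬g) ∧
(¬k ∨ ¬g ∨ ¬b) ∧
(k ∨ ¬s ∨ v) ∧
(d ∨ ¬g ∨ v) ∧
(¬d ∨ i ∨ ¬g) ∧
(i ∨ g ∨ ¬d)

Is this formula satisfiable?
No

No, the formula is not satisfiable.

No assignment of truth values to the variables can make all 32 clauses true simultaneously.

The formula is UNSAT (unsatisfiable).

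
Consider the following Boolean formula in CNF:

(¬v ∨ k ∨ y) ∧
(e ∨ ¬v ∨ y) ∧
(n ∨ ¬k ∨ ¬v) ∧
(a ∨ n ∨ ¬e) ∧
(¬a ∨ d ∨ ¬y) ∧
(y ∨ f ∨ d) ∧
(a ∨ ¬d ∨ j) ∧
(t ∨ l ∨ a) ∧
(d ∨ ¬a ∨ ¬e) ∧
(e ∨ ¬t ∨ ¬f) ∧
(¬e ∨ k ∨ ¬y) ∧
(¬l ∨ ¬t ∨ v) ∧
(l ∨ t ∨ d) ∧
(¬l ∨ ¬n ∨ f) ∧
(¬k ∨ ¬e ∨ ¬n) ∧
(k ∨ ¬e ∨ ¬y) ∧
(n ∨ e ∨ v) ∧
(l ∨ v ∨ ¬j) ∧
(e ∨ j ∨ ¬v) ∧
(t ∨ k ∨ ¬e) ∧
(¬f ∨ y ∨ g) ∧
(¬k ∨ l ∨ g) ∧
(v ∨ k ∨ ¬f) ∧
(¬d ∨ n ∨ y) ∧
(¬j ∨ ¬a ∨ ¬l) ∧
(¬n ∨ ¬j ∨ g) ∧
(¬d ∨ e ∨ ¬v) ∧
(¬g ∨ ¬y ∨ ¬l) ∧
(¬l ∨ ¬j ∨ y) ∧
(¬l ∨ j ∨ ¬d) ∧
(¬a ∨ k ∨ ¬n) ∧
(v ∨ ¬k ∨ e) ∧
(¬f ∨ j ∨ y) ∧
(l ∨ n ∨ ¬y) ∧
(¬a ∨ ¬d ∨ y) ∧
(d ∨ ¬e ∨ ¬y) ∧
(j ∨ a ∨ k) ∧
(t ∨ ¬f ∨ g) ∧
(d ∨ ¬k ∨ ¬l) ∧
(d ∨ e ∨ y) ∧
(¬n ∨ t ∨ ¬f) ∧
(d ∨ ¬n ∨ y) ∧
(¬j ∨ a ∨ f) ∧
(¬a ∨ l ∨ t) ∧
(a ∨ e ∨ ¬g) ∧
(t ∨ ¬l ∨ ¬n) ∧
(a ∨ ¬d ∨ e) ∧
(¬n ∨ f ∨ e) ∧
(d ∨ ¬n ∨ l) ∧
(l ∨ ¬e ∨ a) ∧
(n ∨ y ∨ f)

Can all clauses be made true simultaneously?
No

No, the formula is not satisfiable.

No assignment of truth values to the variables can make all 51 clauses true simultaneously.

The formula is UNSAT (unsatisfiable).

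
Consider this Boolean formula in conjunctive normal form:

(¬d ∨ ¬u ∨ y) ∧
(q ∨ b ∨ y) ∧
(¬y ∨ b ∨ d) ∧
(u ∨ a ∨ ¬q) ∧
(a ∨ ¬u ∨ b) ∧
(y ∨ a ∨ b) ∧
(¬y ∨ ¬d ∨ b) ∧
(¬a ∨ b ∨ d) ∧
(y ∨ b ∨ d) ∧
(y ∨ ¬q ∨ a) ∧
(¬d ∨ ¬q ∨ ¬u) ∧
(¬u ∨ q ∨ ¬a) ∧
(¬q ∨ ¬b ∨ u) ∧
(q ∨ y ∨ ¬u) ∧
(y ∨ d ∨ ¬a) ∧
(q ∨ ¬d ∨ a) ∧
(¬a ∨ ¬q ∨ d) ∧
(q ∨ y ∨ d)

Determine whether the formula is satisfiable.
Yes

Yes, the formula is satisfiable.

One satisfying assignment is: d=False, q=False, a=False, b=True, u=False, y=True

Verification: With this assignment, all 18 clauses evaluate to true.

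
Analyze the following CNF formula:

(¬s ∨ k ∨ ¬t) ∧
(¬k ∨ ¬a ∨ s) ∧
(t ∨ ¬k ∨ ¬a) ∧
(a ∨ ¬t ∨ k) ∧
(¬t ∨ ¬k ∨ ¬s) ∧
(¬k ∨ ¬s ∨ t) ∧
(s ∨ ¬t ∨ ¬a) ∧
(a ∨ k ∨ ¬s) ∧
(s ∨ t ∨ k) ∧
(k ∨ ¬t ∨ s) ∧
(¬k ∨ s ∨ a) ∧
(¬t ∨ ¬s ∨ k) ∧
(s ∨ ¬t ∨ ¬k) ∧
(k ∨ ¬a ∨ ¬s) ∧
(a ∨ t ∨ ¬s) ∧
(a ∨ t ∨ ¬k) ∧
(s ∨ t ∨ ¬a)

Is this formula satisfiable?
No

No, the formula is not satisfiable.

No assignment of truth values to the variables can make all 17 clauses true simultaneously.

The formula is UNSAT (unsatisfiable).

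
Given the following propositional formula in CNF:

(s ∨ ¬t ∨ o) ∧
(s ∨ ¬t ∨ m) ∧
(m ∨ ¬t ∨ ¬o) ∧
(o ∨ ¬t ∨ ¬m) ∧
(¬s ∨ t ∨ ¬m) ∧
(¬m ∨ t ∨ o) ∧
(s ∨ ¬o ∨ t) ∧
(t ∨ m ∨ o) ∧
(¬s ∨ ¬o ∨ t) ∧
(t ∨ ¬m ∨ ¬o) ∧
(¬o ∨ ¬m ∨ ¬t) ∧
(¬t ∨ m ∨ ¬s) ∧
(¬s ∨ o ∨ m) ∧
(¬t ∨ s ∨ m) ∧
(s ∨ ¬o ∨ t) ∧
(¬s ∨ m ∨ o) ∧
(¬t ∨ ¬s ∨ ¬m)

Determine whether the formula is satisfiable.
No

No, the formula is not satisfiable.

No assignment of truth values to the variables can make all 17 clauses true simultaneously.

The formula is UNSAT (unsatisfiable).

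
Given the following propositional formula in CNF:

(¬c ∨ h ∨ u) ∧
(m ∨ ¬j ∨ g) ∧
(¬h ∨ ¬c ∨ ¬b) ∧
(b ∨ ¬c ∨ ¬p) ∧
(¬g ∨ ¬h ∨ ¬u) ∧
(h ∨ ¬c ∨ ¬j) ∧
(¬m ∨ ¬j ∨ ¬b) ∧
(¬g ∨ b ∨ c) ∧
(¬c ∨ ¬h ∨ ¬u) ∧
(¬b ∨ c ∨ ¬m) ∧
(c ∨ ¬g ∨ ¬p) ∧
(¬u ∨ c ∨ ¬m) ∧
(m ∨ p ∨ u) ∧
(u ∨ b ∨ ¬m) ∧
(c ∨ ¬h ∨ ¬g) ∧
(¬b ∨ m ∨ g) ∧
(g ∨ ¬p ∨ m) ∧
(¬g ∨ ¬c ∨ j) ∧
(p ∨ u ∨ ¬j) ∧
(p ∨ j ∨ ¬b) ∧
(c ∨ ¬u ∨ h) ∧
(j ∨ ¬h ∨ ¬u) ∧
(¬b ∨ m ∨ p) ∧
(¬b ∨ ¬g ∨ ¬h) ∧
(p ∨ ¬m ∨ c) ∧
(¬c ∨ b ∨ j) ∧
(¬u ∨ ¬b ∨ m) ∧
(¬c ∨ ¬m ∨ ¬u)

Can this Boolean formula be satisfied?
No

No, the formula is not satisfiable.

No assignment of truth values to the variables can make all 28 clauses true simultaneously.

The formula is UNSAT (unsatisfiable).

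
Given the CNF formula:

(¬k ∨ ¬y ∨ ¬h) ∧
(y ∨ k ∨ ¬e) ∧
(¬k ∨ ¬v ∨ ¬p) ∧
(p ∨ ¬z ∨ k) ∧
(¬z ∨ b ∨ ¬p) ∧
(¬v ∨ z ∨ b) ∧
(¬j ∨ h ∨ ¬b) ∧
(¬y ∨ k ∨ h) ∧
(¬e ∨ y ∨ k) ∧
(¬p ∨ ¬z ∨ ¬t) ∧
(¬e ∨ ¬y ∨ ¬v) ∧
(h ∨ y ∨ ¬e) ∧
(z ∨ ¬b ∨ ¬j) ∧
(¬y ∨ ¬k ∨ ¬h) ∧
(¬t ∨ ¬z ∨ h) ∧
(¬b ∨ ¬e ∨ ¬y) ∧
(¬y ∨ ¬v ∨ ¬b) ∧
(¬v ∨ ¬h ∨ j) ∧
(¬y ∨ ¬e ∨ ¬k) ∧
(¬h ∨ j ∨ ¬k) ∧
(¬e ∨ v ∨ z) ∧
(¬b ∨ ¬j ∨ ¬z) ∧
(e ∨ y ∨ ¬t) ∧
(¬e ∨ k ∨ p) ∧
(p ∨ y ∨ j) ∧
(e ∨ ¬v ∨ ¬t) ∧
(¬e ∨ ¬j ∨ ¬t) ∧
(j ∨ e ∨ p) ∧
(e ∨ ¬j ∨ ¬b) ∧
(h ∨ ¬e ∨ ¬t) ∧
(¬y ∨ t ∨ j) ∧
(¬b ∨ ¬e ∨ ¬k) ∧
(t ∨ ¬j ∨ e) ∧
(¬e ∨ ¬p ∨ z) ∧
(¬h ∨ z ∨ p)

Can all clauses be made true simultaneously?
Yes

Yes, the formula is satisfiable.

One satisfying assignment is: z=False, p=True, b=False, t=False, k=False, h=False, j=False, y=False, v=False, e=False

Verification: With this assignment, all 35 clauses evaluate to true.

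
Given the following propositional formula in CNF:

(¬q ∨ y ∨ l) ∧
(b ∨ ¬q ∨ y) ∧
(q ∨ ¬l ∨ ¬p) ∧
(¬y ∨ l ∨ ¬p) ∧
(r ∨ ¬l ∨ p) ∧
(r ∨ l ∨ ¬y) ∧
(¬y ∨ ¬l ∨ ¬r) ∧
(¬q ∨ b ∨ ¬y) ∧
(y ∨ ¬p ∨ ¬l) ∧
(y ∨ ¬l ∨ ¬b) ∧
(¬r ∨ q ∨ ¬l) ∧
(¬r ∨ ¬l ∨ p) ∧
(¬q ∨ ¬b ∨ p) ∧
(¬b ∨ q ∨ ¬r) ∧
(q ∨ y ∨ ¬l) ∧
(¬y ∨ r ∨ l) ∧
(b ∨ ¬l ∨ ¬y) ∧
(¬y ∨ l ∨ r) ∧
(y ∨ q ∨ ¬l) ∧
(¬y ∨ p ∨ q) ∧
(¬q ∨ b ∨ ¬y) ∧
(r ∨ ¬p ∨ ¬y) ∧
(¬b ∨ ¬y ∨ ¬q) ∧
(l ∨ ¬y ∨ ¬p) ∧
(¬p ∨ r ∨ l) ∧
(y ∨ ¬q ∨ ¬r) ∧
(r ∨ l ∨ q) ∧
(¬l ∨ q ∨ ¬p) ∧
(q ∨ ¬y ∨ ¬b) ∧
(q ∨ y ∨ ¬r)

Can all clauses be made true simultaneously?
No

No, the formula is not satisfiable.

No assignment of truth values to the variables can make all 30 clauses true simultaneously.

The formula is UNSAT (unsatisfiable).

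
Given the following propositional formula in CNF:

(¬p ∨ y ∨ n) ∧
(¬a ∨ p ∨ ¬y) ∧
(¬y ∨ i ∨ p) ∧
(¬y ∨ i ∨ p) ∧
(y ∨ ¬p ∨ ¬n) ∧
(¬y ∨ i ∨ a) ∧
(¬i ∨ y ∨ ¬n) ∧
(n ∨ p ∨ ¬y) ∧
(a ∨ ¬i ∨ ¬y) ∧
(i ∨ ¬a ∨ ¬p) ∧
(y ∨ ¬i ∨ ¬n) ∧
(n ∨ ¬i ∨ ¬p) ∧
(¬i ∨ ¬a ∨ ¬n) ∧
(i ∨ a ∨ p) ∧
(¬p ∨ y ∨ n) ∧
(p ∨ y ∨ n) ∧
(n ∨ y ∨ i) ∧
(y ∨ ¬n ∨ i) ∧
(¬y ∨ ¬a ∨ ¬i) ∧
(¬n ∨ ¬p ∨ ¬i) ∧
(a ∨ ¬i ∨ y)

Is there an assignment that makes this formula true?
No

No, the formula is not satisfiable.

No assignment of truth values to the variables can make all 21 clauses true simultaneously.

The formula is UNSAT (unsatisfiable).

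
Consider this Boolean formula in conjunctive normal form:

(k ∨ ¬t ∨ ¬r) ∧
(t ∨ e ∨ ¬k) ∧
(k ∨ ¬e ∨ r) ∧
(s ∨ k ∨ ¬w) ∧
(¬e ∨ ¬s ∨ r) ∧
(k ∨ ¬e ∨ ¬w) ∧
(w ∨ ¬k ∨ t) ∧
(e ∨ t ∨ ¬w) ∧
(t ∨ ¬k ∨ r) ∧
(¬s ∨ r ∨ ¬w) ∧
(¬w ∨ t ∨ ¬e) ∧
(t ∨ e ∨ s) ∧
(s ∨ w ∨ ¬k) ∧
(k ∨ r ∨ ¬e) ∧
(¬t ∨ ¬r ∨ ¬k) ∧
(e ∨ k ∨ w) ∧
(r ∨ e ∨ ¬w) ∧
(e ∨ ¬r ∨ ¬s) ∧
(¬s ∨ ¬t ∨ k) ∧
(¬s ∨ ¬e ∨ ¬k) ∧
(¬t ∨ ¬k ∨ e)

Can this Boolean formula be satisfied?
Yes

Yes, the formula is satisfiable.

One satisfying assignment is: e=True, r=True, t=False, w=False, s=False, k=False

Verification: With this assignment, all 21 clauses evaluate to true.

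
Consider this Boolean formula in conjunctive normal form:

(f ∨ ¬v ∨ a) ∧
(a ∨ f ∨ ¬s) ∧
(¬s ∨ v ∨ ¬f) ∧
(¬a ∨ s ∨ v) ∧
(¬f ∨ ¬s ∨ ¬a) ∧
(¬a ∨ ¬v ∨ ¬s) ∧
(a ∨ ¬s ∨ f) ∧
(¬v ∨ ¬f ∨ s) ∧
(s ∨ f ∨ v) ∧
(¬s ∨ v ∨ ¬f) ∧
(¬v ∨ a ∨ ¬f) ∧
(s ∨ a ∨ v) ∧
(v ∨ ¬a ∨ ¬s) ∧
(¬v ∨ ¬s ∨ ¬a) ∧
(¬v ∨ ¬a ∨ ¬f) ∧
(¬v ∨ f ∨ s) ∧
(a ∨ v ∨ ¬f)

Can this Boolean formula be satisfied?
No

No, the formula is not satisfiable.

No assignment of truth values to the variables can make all 17 clauses true simultaneously.

The formula is UNSAT (unsatisfiable).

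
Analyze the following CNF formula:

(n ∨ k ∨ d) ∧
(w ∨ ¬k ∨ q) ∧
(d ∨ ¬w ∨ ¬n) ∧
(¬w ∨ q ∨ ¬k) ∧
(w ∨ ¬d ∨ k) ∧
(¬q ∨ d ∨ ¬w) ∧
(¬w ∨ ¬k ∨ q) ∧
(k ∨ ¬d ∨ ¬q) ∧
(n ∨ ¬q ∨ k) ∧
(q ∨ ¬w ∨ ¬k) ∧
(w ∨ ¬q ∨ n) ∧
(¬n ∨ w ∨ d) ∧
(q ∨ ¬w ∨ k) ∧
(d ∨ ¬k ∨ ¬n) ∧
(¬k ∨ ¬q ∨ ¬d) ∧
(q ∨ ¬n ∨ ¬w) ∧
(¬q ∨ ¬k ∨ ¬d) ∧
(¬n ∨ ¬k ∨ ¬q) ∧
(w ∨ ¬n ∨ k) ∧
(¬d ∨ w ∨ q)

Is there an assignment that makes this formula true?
No

No, the formula is not satisfiable.

No assignment of truth values to the variables can make all 20 clauses true simultaneously.

The formula is UNSAT (unsatisfiable).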